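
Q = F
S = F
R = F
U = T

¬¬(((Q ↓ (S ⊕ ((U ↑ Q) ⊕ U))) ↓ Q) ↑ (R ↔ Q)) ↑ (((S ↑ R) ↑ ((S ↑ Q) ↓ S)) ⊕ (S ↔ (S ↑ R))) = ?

F

U ↑ Q = T ↑ F = T
(U ↑ Q) ⊕ U = T ⊕ T = F
S ⊕ ((U ↑ Q) ⊕ U) = F ⊕ F = F
Q ↓ (S ⊕ ((U ↑ Q) ⊕ U)) = F ↓ F = T
(Q ↓ (S ⊕ ((U ↑ Q) ⊕ U))) ↓ Q = T ↓ F = F
R ↔ Q = F ↔ F = T
((Q ↓ (S ⊕ ((U ↑ Q) ⊕ U))) ↓ Q) ↑ (R ↔ Q) = F ↑ T = T
¬(((Q ↓ (S ⊕ ((U ↑ Q) ⊕ U))) ↓ Q) ↑ (R ↔ Q)) = ¬T = F
¬¬(((Q ↓ (S ⊕ ((U ↑ Q) ⊕ U))) ↓ Q) ↑ (R ↔ Q)) = ¬F = T
S ↑ R = F ↑ F = T
S ↑ Q = F ↑ F = T
(S ↑ Q) ↓ S = T ↓ F = F
(S ↑ R) ↑ ((S ↑ Q) ↓ S) = T ↑ F = T
S ↑ R = F ↑ F = T
S ↔ (S ↑ R) = F ↔ T = F
((S ↑ R) ↑ ((S ↑ Q) ↓ S)) ⊕ (S ↔ (S ↑ R)) = T ⊕ F = T
¬¬(((Q ↓ (S ⊕ ((U ↑ Q) ⊕ U))) ↓ Q) ↑ (R ↔ Q)) ↑ (((S ↑ R) ↑ ((S ↑ Q) ↓ S)) ⊕ (S ↔ (S ↑ R))) = T ↑ T = F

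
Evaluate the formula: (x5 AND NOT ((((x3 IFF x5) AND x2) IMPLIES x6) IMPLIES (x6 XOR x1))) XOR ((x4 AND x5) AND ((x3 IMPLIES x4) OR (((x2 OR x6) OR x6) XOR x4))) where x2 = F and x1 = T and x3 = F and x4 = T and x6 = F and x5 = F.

x3 IFF x5 = F IFF F = T
(x3 IFF x5) AND x2 = T AND F = F
((x3 IFF x5) AND x2) IMPLIES x6 = F IMPLIES F = T
x6 XOR x1 = F XOR T = T
(((x3 IFF x5) AND x2) IMPLIES x6) IMPLIES (x6 XOR x1) = T IMPLIES T = T
NOT ((((x3 IFF x5) AND x2) IMPLIES x6) IMPLIES (x6 XOR x1)) = NOT T = F
x5 AND NOT ((((x3 IFF x5) AND x2) IMPLIES x6) IMPLIES (x6 XOR x1)) = F AND F = F
x4 AND x5 = T AND F = F
x3 IMPLIES x4 = F IMPLIES T = T
x2 OR x6 = F OR F = F
(x2 OR x6) OR x6 = F OR F = F
((x2 OR x6) OR x6) XOR x4 = F XOR T = T
(x3 IMPLIES x4) OR (((x2 OR x6) OR x6) XOR x4) = T OR T = T
(x4 AND x5) AND ((x3 IMPLIES x4) OR (((x2 OR x6) OR x6) XOR x4)) = F AND T = F
(x5 AND NOT ((((x3 IFF x5) AND x2) IMPLIES x6) IMPLIES (x6 XOR x1))) XOR ((x4 AND x5) AND ((x3 IMPLIES x4) OR (((x2 OR x6) OR x6) XOR x4))) = F XOR F = F

F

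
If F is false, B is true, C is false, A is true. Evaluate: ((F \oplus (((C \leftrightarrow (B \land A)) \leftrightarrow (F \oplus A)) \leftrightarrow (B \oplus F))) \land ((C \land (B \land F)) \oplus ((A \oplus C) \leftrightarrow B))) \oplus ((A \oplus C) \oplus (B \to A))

B \land A = \text{True} \land \text{True} = \text{True}
C \leftrightarrow (B \land A) = \text{False} \leftrightarrow \text{True} = \text{False}
F \oplus A = \text{False} \oplus \text{True} = \text{True}
(C \leftrightarrow (B \land A)) \leftrightarrow (F \oplus A) = \text{False} \leftrightarrow \text{True} = \text{False}
B \oplus F = \text{True} \oplus \text{False} = \text{True}
((C \leftrightarrow (B \land A)) \leftrightarrow (F \oplus A)) \leftrightarrow (B \oplus F) = \text{False} \leftrightarrow \text{True} = \text{False}
F \oplus (((C \leftrightarrow (B \land A)) \leftrightarrow (F \oplus A)) \leftrightarrow (B \oplus F)) = \text{False} \oplus \text{False} = \text{False}
B \land F = \text{True} \land \text{False} = \text{False}
C \land (B \land F) = \text{False} \land \text{False} = \text{False}
A \oplus C = \text{True} \oplus \text{False} = \text{True}
(A \oplus C) \leftrightarrow B = \text{True} \leftrightarrow \text{True} = \text{True}
(C \land (B \land F)) \oplus ((A \oplus C) \leftrightarrow B) = \text{False} \oplus \text{True} = \text{True}
(F \oplus (((C \leftrightarrow (B \land A)) \leftrightarrow (F \oplus A)) \leftrightarrow (B \oplus F))) \land ((C \land (B \land F)) \oplus ((A \oplus C) \leftrightarrow B)) = \text{False} \land \text{True} = \text{False}
A \oplus C = \text{True} \oplus \text{False} = \text{True}
B \to A = \text{True} \to \text{True} = \text{True}
(A \oplus C) \oplus (B \to A) = \text{True} \oplus \text{True} = \text{False}
((F \oplus (((C \leftrightarrow (B \land A)) \leftrightarrow (F \oplus A)) \leftrightarrow (B \oplus F))) \land ((C \land (B \land F)) \oplus ((A \oplus C) \leftrightarrow B))) \oplus ((A \oplus C) \oplus (B \to A)) = \text{False} \oplus \text{False} = \text{False}

\text{False}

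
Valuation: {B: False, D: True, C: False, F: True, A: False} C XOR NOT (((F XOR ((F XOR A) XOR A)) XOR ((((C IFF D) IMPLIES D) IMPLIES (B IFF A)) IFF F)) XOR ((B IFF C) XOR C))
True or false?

F XOR A = True XOR False = True
(F XOR A) XOR A = True XOR False = True
F XOR ((F XOR A) XOR A) = True XOR True = False
C IFF D = False IFF True = False
(C IFF D) IMPLIES D = False IMPLIES True = True
B IFF A = False IFF False = True
((C IFF D) IMPLIES D) IMPLIES (B IFF A) = True IMPLIES True = True
(((C IFF D) IMPLIES D) IMPLIES (B IFF A)) IFF F = True IFF True = True
(F XOR ((F XOR A) XOR A)) XOR ((((C IFF D) IMPLIES D) IMPLIES (B IFF A)) IFF F) = False XOR True = True
B IFF C = False IFF False = True
(B IFF C) XOR C = True XOR False = True
((F XOR ((F XOR A) XOR A)) XOR ((((C IFF D) IMPLIES D) IMPLIES (B IFF A)) IFF F)) XOR ((B IFF C) XOR C) = True XOR True = False
NOT (((F XOR ((F XOR A) XOR A)) XOR ((((C IFF D) IMPLIES D) IMPLIES (B IFF A)) IFF F)) XOR ((B IFF C) XOR C)) = NOT False = True
C XOR NOT (((F XOR ((F XOR A) XOR A)) XOR ((((C IFF D) IMPLIES D) IMPLIES (B IFF A)) IFF F)) XOR ((B IFF C) XOR C)) = False XOR True = True

True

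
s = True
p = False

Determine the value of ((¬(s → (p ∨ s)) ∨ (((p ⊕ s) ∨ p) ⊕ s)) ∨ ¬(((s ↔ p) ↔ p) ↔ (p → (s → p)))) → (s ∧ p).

p ∨ s = False ∨ True = True
s → (p ∨ s) = True → True = True
¬(s → (p ∨ s)) = ¬True = False
p ⊕ s = False ⊕ True = True
(p ⊕ s) ∨ p = True ∨ False = True
((p ⊕ s) ∨ p) ⊕ s = True ⊕ True = False
¬(s → (p ∨ s)) ∨ (((p ⊕ s) ∨ p) ⊕ s) = False ∨ False = False
s ↔ p = True ↔ False = False
(s ↔ p) ↔ p = False ↔ False = True
s → p = True → False = False
p → (s → p) = False → False = True
((s ↔ p) ↔ p) ↔ (p → (s → p)) = True ↔ True = True
¬(((s ↔ p) ↔ p) ↔ (p → (s → p))) = ¬True = False
(¬(s → (p ∨ s)) ∨ (((p ⊕ s) ∨ p) ⊕ s)) ∨ ¬(((s ↔ p) ↔ p) ↔ (p → (s → p))) = False ∨ False = False
s ∧ p = True ∧ False = False
((¬(s → (p ∨ s)) ∨ (((p ⊕ s) ∨ p) ⊕ s)) ∨ ¬(((s ↔ p) ↔ p) ↔ (p → (s → p)))) → (s ∧ p) = False → False = True

True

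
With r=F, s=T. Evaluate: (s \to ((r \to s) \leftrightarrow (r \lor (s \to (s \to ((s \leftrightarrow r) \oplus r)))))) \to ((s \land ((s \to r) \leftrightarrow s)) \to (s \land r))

T

r \to s = F \to T = T
s \leftrightarrow r = T \leftrightarrow F = F
(s \leftrightarrow r) \oplus r = F \oplus F = F
s \to ((s \leftrightarrow r) \oplus r) = T \to F = F
s \to (s \to ((s \leftrightarrow r) \oplus r)) = T \to F = F
r \lor (s \to (s \to ((s \leftrightarrow r) \oplus r))) = F \lor F = F
(r \to s) \leftrightarrow (r \lor (s \to (s \to ((s \leftrightarrow r) \oplus r)))) = T \leftrightarrow F = F
s \to ((r \to s) \leftrightarrow (r \lor (s \to (s \to ((s \leftrightarrow r) \oplus r))))) = T \to F = F
s \to r = T \to F = F
(s \to r) \leftrightarrow s = F \leftrightarrow T = F
s \land ((s \to r) \leftrightarrow s) = T \land F = F
s \land r = T \land F = F
(s \land ((s \to r) \leftrightarrow s)) \to (s \land r) = F \to F = T
(s \to ((r \to s) \leftrightarrow (r \lor (s \to (s \to ((s \leftrightarrow r) \oplus r)))))) \to ((s \land ((s \to r) \leftrightarrow s)) \to (s \land r)) = F \to T = T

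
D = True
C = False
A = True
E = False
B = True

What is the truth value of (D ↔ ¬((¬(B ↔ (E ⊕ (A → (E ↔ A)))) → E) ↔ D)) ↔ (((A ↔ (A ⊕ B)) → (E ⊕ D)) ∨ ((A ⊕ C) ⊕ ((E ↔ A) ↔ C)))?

True

E ↔ A = False ↔ True = False
A → (E ↔ A) = True → False = False
E ⊕ (A → (E ↔ A)) = False ⊕ False = False
B ↔ (E ⊕ (A → (E ↔ A))) = True ↔ False = False
¬(B ↔ (E ⊕ (A → (E ↔ A)))) = ¬False = True
¬(B ↔ (E ⊕ (A → (E ↔ A)))) → E = True → False = False
(¬(B ↔ (E ⊕ (A → (E ↔ A)))) → E) ↔ D = False ↔ True = False
¬((¬(B ↔ (E ⊕ (A → (E ↔ A)))) → E) ↔ D) = ¬False = True
D ↔ ¬((¬(B ↔ (E ⊕ (A → (E ↔ A)))) → E) ↔ D) = True ↔ True = True
A ⊕ B = True ⊕ True = False
A ↔ (A ⊕ B) = True ↔ False = False
E ⊕ D = False ⊕ True = True
(A ↔ (A ⊕ B)) → (E ⊕ D) = False → True = True
A ⊕ C = True ⊕ False = True
E ↔ A = False ↔ True = False
(E ↔ A) ↔ C = False ↔ False = True
(A ⊕ C) ⊕ ((E ↔ A) ↔ C) = True ⊕ True = False
((A ↔ (A ⊕ B)) → (E ⊕ D)) ∨ ((A ⊕ C) ⊕ ((E ↔ A) ↔ C)) = True ∨ False = True
(D ↔ ¬((¬(B ↔ (E ⊕ (A → (E ↔ A)))) → E) ↔ D)) ↔ (((A ↔ (A ⊕ B)) → (E ⊕ D)) ∨ ((A ⊕ C) ⊕ ((E ↔ A) ↔ C))) = True ↔ True = True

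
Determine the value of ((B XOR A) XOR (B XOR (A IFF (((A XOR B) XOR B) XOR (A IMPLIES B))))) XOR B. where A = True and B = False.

B XOR A = False XOR True = True
A XOR B = True XOR False = True
(A XOR B) XOR B = True XOR False = True
A IMPLIES B = True IMPLIES False = False
((A XOR B) XOR B) XOR (A IMPLIES B) = True XOR False = True
A IFF (((A XOR B) XOR B) XOR (A IMPLIES B)) = True IFF True = True
B XOR (A IFF (((A XOR B) XOR B) XOR (A IMPLIES B))) = False XOR True = True
(B XOR A) XOR (B XOR (A IFF (((A XOR B) XOR B) XOR (A IMPLIES B)))) = True XOR True = False
((B XOR A) XOR (B XOR (A IFF (((A XOR B) XOR B) XOR (A IMPLIES B))))) XOR B = False XOR False = False

False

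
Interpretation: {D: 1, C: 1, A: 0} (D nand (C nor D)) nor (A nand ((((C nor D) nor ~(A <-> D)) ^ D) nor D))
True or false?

0

C nor D = 1 nor 1 = 0
D nand (C nor D) = 1 nand 0 = 1
C nor D = 1 nor 1 = 0
A <-> D = 0 <-> 1 = 0
~(A <-> D) = ~0 = 1
(C nor D) nor ~(A <-> D) = 0 nor 1 = 0
((C nor D) nor ~(A <-> D)) ^ D = 0 ^ 1 = 1
(((C nor D) nor ~(A <-> D)) ^ D) nor D = 1 nor 1 = 0
A nand ((((C nor D) nor ~(A <-> D)) ^ D) nor D) = 0 nand 0 = 1
(D nand (C nor D)) nor (A nand ((((C nor D) nor ~(A <-> D)) ^ D) nor D)) = 1 nor 1 = 0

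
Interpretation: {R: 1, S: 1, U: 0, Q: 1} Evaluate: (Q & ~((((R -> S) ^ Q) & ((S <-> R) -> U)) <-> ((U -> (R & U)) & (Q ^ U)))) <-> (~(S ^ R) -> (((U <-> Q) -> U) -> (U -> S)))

1

R -> S = 1 -> 1 = 1
(R -> S) ^ Q = 1 ^ 1 = 0
S <-> R = 1 <-> 1 = 1
(S <-> R) -> U = 1 -> 0 = 0
((R -> S) ^ Q) & ((S <-> R) -> U) = 0 & 0 = 0
R & U = 1 & 0 = 0
U -> (R & U) = 0 -> 0 = 1
Q ^ U = 1 ^ 0 = 1
(U -> (R & U)) & (Q ^ U) = 1 & 1 = 1
(((R -> S) ^ Q) & ((S <-> R) -> U)) <-> ((U -> (R & U)) & (Q ^ U)) = 0 <-> 1 = 0
~((((R -> S) ^ Q) & ((S <-> R) -> U)) <-> ((U -> (R & U)) & (Q ^ U))) = ~0 = 1
Q & ~((((R -> S) ^ Q) & ((S <-> R) -> U)) <-> ((U -> (R & U)) & (Q ^ U))) = 1 & 1 = 1
S ^ R = 1 ^ 1 = 0
~(S ^ R) = ~0 = 1
U <-> Q = 0 <-> 1 = 0
(U <-> Q) -> U = 0 -> 0 = 1
U -> S = 0 -> 1 = 1
((U <-> Q) -> U) -> (U -> S) = 1 -> 1 = 1
~(S ^ R) -> (((U <-> Q) -> U) -> (U -> S)) = 1 -> 1 = 1
(Q & ~((((R -> S) ^ Q) & ((S <-> R) -> U)) <-> ((U -> (R & U)) & (Q ^ U)))) <-> (~(S ^ R) -> (((U <-> Q) -> U) -> (U -> S))) = 1 <-> 1 = 1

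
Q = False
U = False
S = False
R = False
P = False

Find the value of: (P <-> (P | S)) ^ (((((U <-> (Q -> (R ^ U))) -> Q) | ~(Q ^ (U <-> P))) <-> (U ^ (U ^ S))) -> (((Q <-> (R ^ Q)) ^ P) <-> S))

False

Substituting Q=False, U=False, S=False, R=False, P=False:
P | S = False | False = False
P <-> (P | S) = False <-> False = True
R ^ U = False ^ False = False
Q -> (R ^ U) = False -> False = True
U <-> (Q -> (R ^ U)) = False <-> True = False
(U <-> (Q -> (R ^ U))) -> Q = False -> False = True
U <-> P = False <-> False = True
Q ^ (U <-> P) = False ^ True = True
~(Q ^ (U <-> P)) = ~True = False
((U <-> (Q -> (R ^ U))) -> Q) | ~(Q ^ (U <-> P)) = True | False = True
U ^ S = False ^ False = False
U ^ (U ^ S) = False ^ False = False
(((U <-> (Q -> (R ^ U))) -> Q) | ~(Q ^ (U <-> P))) <-> (U ^ (U ^ S)) = True <-> False = False
R ^ Q = False ^ False = False
Q <-> (R ^ Q) = False <-> False = True
(Q <-> (R ^ Q)) ^ P = True ^ False = True
((Q <-> (R ^ Q)) ^ P) <-> S = True <-> False = False
((((U <-> (Q -> (R ^ U))) -> Q) | ~(Q ^ (U <-> P))) <-> (U ^ (U ^ S))) -> (((Q <-> (R ^ Q)) ^ P) <-> S) = False -> False = True
(P <-> (P | S)) ^ (((((U <-> (Q -> (R ^ U))) -> Q) | ~(Q ^ (U <-> P))) <-> (U ^ (U ^ S))) -> (((Q <-> (R ^ Q)) ^ P) <-> S)) = True ^ True = False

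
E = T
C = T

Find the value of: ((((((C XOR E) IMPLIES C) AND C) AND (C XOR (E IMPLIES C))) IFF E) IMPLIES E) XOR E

F

C XOR E = T XOR T = F
(C XOR E) IMPLIES C = F IMPLIES T = T
((C XOR E) IMPLIES C) AND C = T AND T = T
E IMPLIES C = T IMPLIES T = T
C XOR (E IMPLIES C) = T XOR T = F
(((C XOR E) IMPLIES C) AND C) AND (C XOR (E IMPLIES C)) = T AND F = F
((((C XOR E) IMPLIES C) AND C) AND (C XOR (E IMPLIES C))) IFF E = F IFF T = F
(((((C XOR E) IMPLIES C) AND C) AND (C XOR (E IMPLIES C))) IFF E) IMPLIES E = F IMPLIES T = T
((((((C XOR E) IMPLIES C) AND C) AND (C XOR (E IMPLIES C))) IFF E) IMPLIES E) XOR E = T XOR T = F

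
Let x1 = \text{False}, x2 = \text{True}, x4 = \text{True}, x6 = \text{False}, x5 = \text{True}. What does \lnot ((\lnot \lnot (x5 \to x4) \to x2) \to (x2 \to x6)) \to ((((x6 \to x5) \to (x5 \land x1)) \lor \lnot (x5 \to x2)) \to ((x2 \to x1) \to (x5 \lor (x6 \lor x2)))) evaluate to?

\text{True}

Substituting x1=\text{False}, x2=\text{True}, x4=\text{True}, x6=\text{False}, x5=\text{True}:
x5 \to x4 = \text{True} \to \text{True} = \text{True}
\lnot (x5 \to x4) = \lnot \text{True} = \text{False}
\lnot \lnot (x5 \to x4) = \lnot \text{False} = \text{True}
\lnot \lnot (x5 \to x4) \to x2 = \text{True} \to \text{True} = \text{True}
x2 \to x6 = \text{True} \to \text{False} = \text{False}
(\lnot \lnot (x5 \to x4) \to x2) \to (x2 \to x6) = \text{True} \to \text{False} = \text{False}
\lnot ((\lnot \lnot (x5 \to x4) \to x2) \to (x2 \to x6)) = \lnot \text{False} = \text{True}
x6 \to x5 = \text{False} \to \text{True} = \text{True}
x5 \land x1 = \text{True} \land \text{False} = \text{False}
(x6 \to x5) \to (x5 \land x1) = \text{True} \to \text{False} = \text{False}
x5 \to x2 = \text{True} \to \text{True} = \text{True}
\lnot (x5 \to x2) = \lnot \text{True} = \text{False}
((x6 \to x5) \to (x5 \land x1)) \lor \lnot (x5 \to x2) = \text{False} \lor \text{False} = \text{False}
x2 \to x1 = \text{True} \to \text{False} = \text{False}
x6 \lor x2 = \text{False} \lor \text{True} = \text{True}
x5 \lor (x6 \lor x2) = \text{True} \lor \text{True} = \text{True}
(x2 \to x1) \to (x5 \lor (x6 \lor x2)) = \text{False} \to \text{True} = \text{True}
(((x6 \to x5) \to (x5 \land x1)) \lor \lnot (x5 \to x2)) \to ((x2 \to x1) \to (x5 \lor (x6 \lor x2))) = \text{False} \to \text{True} = \text{True}
\lnot ((\lnot \lnot (x5 \to x4) \to x2) \to (x2 \to x6)) \to ((((x6 \to x5) \to (x5 \land x1)) \lor \lnot (x5 \to x2)) \to ((x2 \to x1) \to (x5 \lor (x6 \lor x2)))) = \text{True} \to \text{True} = \text{True}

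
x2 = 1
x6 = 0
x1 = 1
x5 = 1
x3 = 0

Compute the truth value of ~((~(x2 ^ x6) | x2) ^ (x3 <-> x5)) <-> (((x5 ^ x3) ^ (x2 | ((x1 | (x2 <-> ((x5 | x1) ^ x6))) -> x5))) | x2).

0

Substituting x2=1, x6=0, x1=1, x5=1, x3=0:
x2 ^ x6 = 1 ^ 0 = 1
~(x2 ^ x6) = ~1 = 0
~(x2 ^ x6) | x2 = 0 | 1 = 1
x3 <-> x5 = 0 <-> 1 = 0
(~(x2 ^ x6) | x2) ^ (x3 <-> x5) = 1 ^ 0 = 1
~((~(x2 ^ x6) | x2) ^ (x3 <-> x5)) = ~1 = 0
x5 ^ x3 = 1 ^ 0 = 1
x5 | x1 = 1 | 1 = 1
(x5 | x1) ^ x6 = 1 ^ 0 = 1
x2 <-> ((x5 | x1) ^ x6) = 1 <-> 1 = 1
x1 | (x2 <-> ((x5 | x1) ^ x6)) = 1 | 1 = 1
(x1 | (x2 <-> ((x5 | x1) ^ x6))) -> x5 = 1 -> 1 = 1
x2 | ((x1 | (x2 <-> ((x5 | x1) ^ x6))) -> x5) = 1 | 1 = 1
(x5 ^ x3) ^ (x2 | ((x1 | (x2 <-> ((x5 | x1) ^ x6))) -> x5)) = 1 ^ 1 = 0
((x5 ^ x3) ^ (x2 | ((x1 | (x2 <-> ((x5 | x1) ^ x6))) -> x5))) | x2 = 0 | 1 = 1
~((~(x2 ^ x6) | x2) ^ (x3 <-> x5)) <-> (((x5 ^ x3) ^ (x2 | ((x1 | (x2 <-> ((x5 | x1) ^ x6))) -> x5))) | x2) = 0 <-> 1 = 0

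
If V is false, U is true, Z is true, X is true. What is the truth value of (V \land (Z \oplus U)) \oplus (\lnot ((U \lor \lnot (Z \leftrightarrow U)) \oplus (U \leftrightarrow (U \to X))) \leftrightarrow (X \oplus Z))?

\text{False}

Z \oplus U = \text{True} \oplus \text{True} = \text{False}
V \land (Z \oplus U) = \text{False} \land \text{False} = \text{False}
Z \leftrightarrow U = \text{True} \leftrightarrow \text{True} = \text{True}
\lnot (Z \leftrightarrow U) = \lnot \text{True} = \text{False}
U \lor \lnot (Z \leftrightarrow U) = \text{True} \lor \text{False} = \text{True}
U \to X = \text{True} \to \text{True} = \text{True}
U \leftrightarrow (U \to X) = \text{True} \leftrightarrow \text{True} = \text{True}
(U \lor \lnot (Z \leftrightarrow U)) \oplus (U \leftrightarrow (U \to X)) = \text{True} \oplus \text{True} = \text{False}
\lnot ((U \lor \lnot (Z \leftrightarrow U)) \oplus (U \leftrightarrow (U \to X))) = \lnot \text{False} = \text{True}
X \oplus Z = \text{True} \oplus \text{True} = \text{False}
\lnot ((U \lor \lnot (Z \leftrightarrow U)) \oplus (U \leftrightarrow (U \to X))) \leftrightarrow (X \oplus Z) = \text{True} \leftrightarrow \text{False} = \text{False}
(V \land (Z \oplus U)) \oplus (\lnot ((U \lor \lnot (Z \leftrightarrow U)) \oplus (U \leftrightarrow (U \to X))) \leftrightarrow (X \oplus Z)) = \text{False} \oplus \text{False} = \text{False}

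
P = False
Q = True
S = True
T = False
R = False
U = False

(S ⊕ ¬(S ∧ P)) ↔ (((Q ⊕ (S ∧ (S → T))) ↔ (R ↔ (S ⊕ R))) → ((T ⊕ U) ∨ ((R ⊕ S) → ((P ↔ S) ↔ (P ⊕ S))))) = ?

False

S ∧ P = True ∧ False = False
¬(S ∧ P) = ¬False = True
S ⊕ ¬(S ∧ P) = True ⊕ True = False
S → T = True → False = False
S ∧ (S → T) = True ∧ False = False
Q ⊕ (S ∧ (S → T)) = True ⊕ False = True
S ⊕ R = True ⊕ False = True
R ↔ (S ⊕ R) = False ↔ True = False
(Q ⊕ (S ∧ (S → T))) ↔ (R ↔ (S ⊕ R)) = True ↔ False = False
T ⊕ U = False ⊕ False = False
R ⊕ S = False ⊕ True = True
P ↔ S = False ↔ True = False
P ⊕ S = False ⊕ True = True
(P ↔ S) ↔ (P ⊕ S) = False ↔ True = False
(R ⊕ S) → ((P ↔ S) ↔ (P ⊕ S)) = True → False = False
(T ⊕ U) ∨ ((R ⊕ S) → ((P ↔ S) ↔ (P ⊕ S))) = False ∨ False = False
((Q ⊕ (S ∧ (S → T))) ↔ (R ↔ (S ⊕ R))) → ((T ⊕ U) ∨ ((R ⊕ S) → ((P ↔ S) ↔ (P ⊕ S)))) = False → False = True
(S ⊕ ¬(S ∧ P)) ↔ (((Q ⊕ (S ∧ (S → T))) ↔ (R ↔ (S ⊕ R))) → ((T ⊕ U) ∨ ((R ⊕ S) → ((P ↔ S) ↔ (P ⊕ S))))) = False ↔ True = False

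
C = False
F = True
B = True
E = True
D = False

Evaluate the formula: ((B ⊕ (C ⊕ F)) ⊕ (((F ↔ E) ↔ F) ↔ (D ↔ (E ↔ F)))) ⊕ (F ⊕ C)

True

C ⊕ F = False ⊕ True = True
B ⊕ (C ⊕ F) = True ⊕ True = False
F ↔ E = True ↔ True = True
(F ↔ E) ↔ F = True ↔ True = True
E ↔ F = True ↔ True = True
D ↔ (E ↔ F) = False ↔ True = False
((F ↔ E) ↔ F) ↔ (D ↔ (E ↔ F)) = True ↔ False = False
(B ⊕ (C ⊕ F)) ⊕ (((F ↔ E) ↔ F) ↔ (D ↔ (E ↔ F))) = False ⊕ False = False
F ⊕ C = True ⊕ False = True
((B ⊕ (C ⊕ F)) ⊕ (((F ↔ E) ↔ F) ↔ (D ↔ (E ↔ F)))) ⊕ (F ⊕ C) = False ⊕ True = True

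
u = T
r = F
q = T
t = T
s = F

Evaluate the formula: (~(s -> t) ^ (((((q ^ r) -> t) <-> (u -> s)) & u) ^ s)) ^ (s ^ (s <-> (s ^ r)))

T

s -> t = F -> T = T
~(s -> t) = ~T = F
q ^ r = T ^ F = T
(q ^ r) -> t = T -> T = T
u -> s = T -> F = F
((q ^ r) -> t) <-> (u -> s) = T <-> F = F
(((q ^ r) -> t) <-> (u -> s)) & u = F & T = F
((((q ^ r) -> t) <-> (u -> s)) & u) ^ s = F ^ F = F
~(s -> t) ^ (((((q ^ r) -> t) <-> (u -> s)) & u) ^ s) = F ^ F = F
s ^ r = F ^ F = F
s <-> (s ^ r) = F <-> F = T
s ^ (s <-> (s ^ r)) = F ^ T = T
(~(s -> t) ^ (((((q ^ r) -> t) <-> (u -> s)) & u) ^ s)) ^ (s ^ (s <-> (s ^ r))) = F ^ T = T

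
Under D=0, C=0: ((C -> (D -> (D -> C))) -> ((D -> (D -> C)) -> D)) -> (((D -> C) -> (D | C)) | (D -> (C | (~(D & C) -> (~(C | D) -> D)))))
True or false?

1

D -> C = 0 -> 0 = 1
D -> (D -> C) = 0 -> 1 = 1
C -> (D -> (D -> C)) = 0 -> 1 = 1
D -> C = 0 -> 0 = 1
D -> (D -> C) = 0 -> 1 = 1
(D -> (D -> C)) -> D = 1 -> 0 = 0
(C -> (D -> (D -> C))) -> ((D -> (D -> C)) -> D) = 1 -> 0 = 0
D -> C = 0 -> 0 = 1
D | C = 0 | 0 = 0
(D -> C) -> (D | C) = 1 -> 0 = 0
D & C = 0 & 0 = 0
~(D & C) = ~0 = 1
C | D = 0 | 0 = 0
~(C | D) = ~0 = 1
~(C | D) -> D = 1 -> 0 = 0
~(D & C) -> (~(C | D) -> D) = 1 -> 0 = 0
C | (~(D & C) -> (~(C | D) -> D)) = 0 | 0 = 0
D -> (C | (~(D & C) -> (~(C | D) -> D))) = 0 -> 0 = 1
((D -> C) -> (D | C)) | (D -> (C | (~(D & C) -> (~(C | D) -> D)))) = 0 | 1 = 1
((C -> (D -> (D -> C))) -> ((D -> (D -> C)) -> D)) -> (((D -> C) -> (D | C)) | (D -> (C | (~(D & C) -> (~(C | D) -> D))))) = 0 -> 1 = 1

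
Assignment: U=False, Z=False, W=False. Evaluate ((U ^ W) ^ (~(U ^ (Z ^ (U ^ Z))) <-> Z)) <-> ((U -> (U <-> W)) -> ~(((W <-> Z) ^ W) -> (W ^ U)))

False

U ^ W = False ^ False = False
U ^ Z = False ^ False = False
Z ^ (U ^ Z) = False ^ False = False
U ^ (Z ^ (U ^ Z)) = False ^ False = False
~(U ^ (Z ^ (U ^ Z))) = ~False = True
~(U ^ (Z ^ (U ^ Z))) <-> Z = True <-> False = False
(U ^ W) ^ (~(U ^ (Z ^ (U ^ Z))) <-> Z) = False ^ False = False
U <-> W = False <-> False = True
U -> (U <-> W) = False -> True = True
W <-> Z = False <-> False = True
(W <-> Z) ^ W = True ^ False = True
W ^ U = False ^ False = False
((W <-> Z) ^ W) -> (W ^ U) = True -> False = False
~(((W <-> Z) ^ W) -> (W ^ U)) = ~False = True
(U -> (U <-> W)) -> ~(((W <-> Z) ^ W) -> (W ^ U)) = True -> True = True
((U ^ W) ^ (~(U ^ (Z ^ (U ^ Z))) <-> Z)) <-> ((U -> (U <-> W)) -> ~(((W <-> Z) ^ W) -> (W ^ U))) = False <-> True = False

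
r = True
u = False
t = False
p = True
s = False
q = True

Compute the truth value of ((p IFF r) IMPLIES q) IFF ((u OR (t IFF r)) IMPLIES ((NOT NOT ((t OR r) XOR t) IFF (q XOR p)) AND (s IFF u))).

Substituting r=True, u=False, t=False, p=True, s=False, q=True:
p IFF r = True IFF True = True
(p IFF r) IMPLIES q = True IMPLIES True = True
t IFF r = False IFF True = False
u OR (t IFF r) = False OR False = False
t OR r = False OR True = True
(t OR r) XOR t = True XOR False = True
NOT ((t OR r) XOR t) = NOT True = False
NOT NOT ((t OR r) XOR t) = NOT False = True
q XOR p = True XOR True = False
NOT NOT ((t OR r) XOR t) IFF (q XOR p) = True IFF False = False
s IFF u = False IFF False = True
(NOT NOT ((t OR r) XOR t) IFF (q XOR p)) AND (s IFF u) = False AND True = False
(u OR (t IFF r)) IMPLIES ((NOT NOT ((t OR r) XOR t) IFF (q XOR p)) AND (s IFF u)) = False IMPLIES False = True
((p IFF r) IMPLIES q) IFF ((u OR (t IFF r)) IMPLIES ((NOT NOT ((t OR r) XOR t) IFF (q XOR p)) AND (s IFF u))) = True IFF True = True

True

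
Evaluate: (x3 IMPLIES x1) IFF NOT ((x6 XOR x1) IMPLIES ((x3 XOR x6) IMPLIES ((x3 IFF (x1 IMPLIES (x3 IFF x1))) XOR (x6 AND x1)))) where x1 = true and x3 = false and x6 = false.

false

x3 IMPLIES x1 = false IMPLIES true = true
x6 XOR x1 = false XOR true = true
x3 XOR x6 = false XOR false = false
x3 IFF x1 = false IFF true = false
x1 IMPLIES (x3 IFF x1) = true IMPLIES false = false
x3 IFF (x1 IMPLIES (x3 IFF x1)) = false IFF false = true
x6 AND x1 = false AND true = false
(x3 IFF (x1 IMPLIES (x3 IFF x1))) XOR (x6 AND x1) = true XOR false = true
(x3 XOR x6) IMPLIES ((x3 IFF (x1 IMPLIES (x3 IFF x1))) XOR (x6 AND x1)) = false IMPLIES true = true
(x6 XOR x1) IMPLIES ((x3 XOR x6) IMPLIES ((x3 IFF (x1 IMPLIES (x3 IFF x1))) XOR (x6 AND x1))) = true IMPLIES true = true
NOT ((x6 XOR x1) IMPLIES ((x3 XOR x6) IMPLIES ((x3 IFF (x1 IMPLIES (x3 IFF x1))) XOR (x6 AND x1)))) = NOT true = false
(x3 IMPLIES x1) IFF NOT ((x6 XOR x1) IMPLIES ((x3 XOR x6) IMPLIES ((x3 IFF (x1 IMPLIES (x3 IFF x1))) XOR (x6 AND x1)))) = true IFF false = false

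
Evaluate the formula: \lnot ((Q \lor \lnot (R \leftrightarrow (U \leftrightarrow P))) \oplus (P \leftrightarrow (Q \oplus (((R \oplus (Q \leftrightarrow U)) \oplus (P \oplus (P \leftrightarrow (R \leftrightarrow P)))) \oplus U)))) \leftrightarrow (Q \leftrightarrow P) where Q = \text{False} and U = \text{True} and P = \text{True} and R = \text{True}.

\text{False}

U \leftrightarrow P = \text{True} \leftrightarrow \text{True} = \text{True}
R \leftrightarrow (U \leftrightarrow P) = \text{True} \leftrightarrow \text{True} = \text{True}
\lnot (R \leftrightarrow (U \leftrightarrow P)) = \lnot \text{True} = \text{False}
Q \lor \lnot (R \leftrightarrow (U \leftrightarrow P)) = \text{False} \lor \text{False} = \text{False}
Q \leftrightarrow U = \text{False} \leftrightarrow \text{True} = \text{False}
R \oplus (Q \leftrightarrow U) = \text{True} \oplus \text{False} = \text{True}
R \leftrightarrow P = \text{True} \leftrightarrow \text{True} = \text{True}
P \leftrightarrow (R \leftrightarrow P) = \text{True} \leftrightarrow \text{True} = \text{True}
P \oplus (P \leftrightarrow (R \leftrightarrow P)) = \text{True} \oplus \text{True} = \text{False}
(R \oplus (Q \leftrightarrow U)) \oplus (P \oplus (P \leftrightarrow (R \leftrightarrow P))) = \text{True} \oplus \text{False} = \text{True}
((R \oplus (Q \leftrightarrow U)) \oplus (P \oplus (P \leftrightarrow (R \leftrightarrow P)))) \oplus U = \text{True} \oplus \text{True} = \text{False}
Q \oplus (((R \oplus (Q \leftrightarrow U)) \oplus (P \oplus (P \leftrightarrow (R \leftrightarrow P)))) \oplus U) = \text{False} \oplus \text{False} = \text{False}
P \leftrightarrow (Q \oplus (((R \oplus (Q \leftrightarrow U)) \oplus (P \oplus (P \leftrightarrow (R \leftrightarrow P)))) \oplus U)) = \text{True} \leftrightarrow \text{False} = \text{False}
(Q \lor \lnot (R \leftrightarrow (U \leftrightarrow P))) \oplus (P \leftrightarrow (Q \oplus (((R \oplus (Q \leftrightarrow U)) \oplus (P \oplus (P \leftrightarrow (R \leftrightarrow P)))) \oplus U))) = \text{False} \oplus \text{False} = \text{False}
\lnot ((Q \lor \lnot (R \leftrightarrow (U \leftrightarrow P))) \oplus (P \leftrightarrow (Q \oplus (((R \oplus (Q \leftrightarrow U)) \oplus (P \oplus (P \leftrightarrow (R \leftrightarrow P)))) \oplus U)))) = \lnot \text{False} = \text{True}
Q \leftrightarrow P = \text{False} \leftrightarrow \text{True} = \text{False}
\lnot ((Q \lor \lnot (R \leftrightarrow (U \leftrightarrow P))) \oplus (P \leftrightarrow (Q \oplus (((R \oplus (Q \leftrightarrow U)) \oplus (P \oplus (P \leftrightarrow (R \leftrightarrow P)))) \oplus U)))) \leftrightarrow (Q \leftrightarrow P) = \text{True} \leftrightarrow \text{False} = \text{False}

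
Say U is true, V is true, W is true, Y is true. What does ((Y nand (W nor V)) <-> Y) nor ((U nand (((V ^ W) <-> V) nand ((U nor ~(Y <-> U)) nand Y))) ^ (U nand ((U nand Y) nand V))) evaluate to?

W nor V = 1 nor 1 = 0
Y nand (W nor V) = 1 nand 0 = 1
(Y nand (W nor V)) <-> Y = 1 <-> 1 = 1
V ^ W = 1 ^ 1 = 0
(V ^ W) <-> V = 0 <-> 1 = 0
Y <-> U = 1 <-> 1 = 1
~(Y <-> U) = ~1 = 0
U nor ~(Y <-> U) = 1 nor 0 = 0
(U nor ~(Y <-> U)) nand Y = 0 nand 1 = 1
((V ^ W) <-> V) nand ((U nor ~(Y <-> U)) nand Y) = 0 nand 1 = 1
U nand (((V ^ W) <-> V) nand ((U nor ~(Y <-> U)) nand Y)) = 1 nand 1 = 0
U nand Y = 1 nand 1 = 0
(U nand Y) nand V = 0 nand 1 = 1
U nand ((U nand Y) nand V) = 1 nand 1 = 0
(U nand (((V ^ W) <-> V) nand ((U nor ~(Y <-> U)) nand Y))) ^ (U nand ((U nand Y) nand V)) = 0 ^ 0 = 0
((Y nand (W nor V)) <-> Y) nor ((U nand (((V ^ W) <-> V) nand ((U nor ~(Y <-> U)) nand Y))) ^ (U nand ((U nand Y) nand V))) = 1 nor 0 = 0

0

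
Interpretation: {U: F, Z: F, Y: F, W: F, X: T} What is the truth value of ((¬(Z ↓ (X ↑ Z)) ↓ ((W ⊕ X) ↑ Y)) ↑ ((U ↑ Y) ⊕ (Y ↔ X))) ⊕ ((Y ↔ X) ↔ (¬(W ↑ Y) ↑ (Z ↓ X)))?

X ↑ Z = T ↑ F = T
Z ↓ (X ↑ Z) = F ↓ T = F
¬(Z ↓ (X ↑ Z)) = ¬F = T
W ⊕ X = F ⊕ T = T
(W ⊕ X) ↑ Y = T ↑ F = T
¬(Z ↓ (X ↑ Z)) ↓ ((W ⊕ X) ↑ Y) = T ↓ T = F
U ↑ Y = F ↑ F = T
Y ↔ X = F ↔ T = F
(U ↑ Y) ⊕ (Y ↔ X) = T ⊕ F = T
(¬(Z ↓ (X ↑ Z)) ↓ ((W ⊕ X) ↑ Y)) ↑ ((U ↑ Y) ⊕ (Y ↔ X)) = F ↑ T = T
Y ↔ X = F ↔ T = F
W ↑ Y = F ↑ F = T
¬(W ↑ Y) = ¬T = F
Z ↓ X = F ↓ T = F
¬(W ↑ Y) ↑ (Z ↓ X) = F ↑ F = T
(Y ↔ X) ↔ (¬(W ↑ Y) ↑ (Z ↓ X)) = F ↔ T = F
((¬(Z ↓ (X ↑ Z)) ↓ ((W ⊕ X) ↑ Y)) ↑ ((U ↑ Y) ⊕ (Y ↔ X))) ⊕ ((Y ↔ X) ↔ (¬(W ↑ Y) ↑ (Z ↓ X))) = T ⊕ F = T

T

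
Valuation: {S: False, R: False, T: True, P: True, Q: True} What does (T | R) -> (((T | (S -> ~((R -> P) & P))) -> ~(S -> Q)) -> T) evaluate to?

T | R = True | False = True
R -> P = False -> True = True
(R -> P) & P = True & True = True
~((R -> P) & P) = ~True = False
S -> ~((R -> P) & P) = False -> False = True
T | (S -> ~((R -> P) & P)) = True | True = True
S -> Q = False -> True = True
~(S -> Q) = ~True = False
(T | (S -> ~((R -> P) & P))) -> ~(S -> Q) = True -> False = False
((T | (S -> ~((R -> P) & P))) -> ~(S -> Q)) -> T = False -> True = True
(T | R) -> (((T | (S -> ~((R -> P) & P))) -> ~(S -> Q)) -> T) = True -> True = True

True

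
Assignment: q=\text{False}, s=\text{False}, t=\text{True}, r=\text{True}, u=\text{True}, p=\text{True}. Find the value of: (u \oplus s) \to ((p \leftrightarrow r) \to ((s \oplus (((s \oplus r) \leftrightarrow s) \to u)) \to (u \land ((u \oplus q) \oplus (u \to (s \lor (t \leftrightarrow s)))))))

\text{True}

u \oplus s = \text{True} \oplus \text{False} = \text{True}
p \leftrightarrow r = \text{True} \leftrightarrow \text{True} = \text{True}
s \oplus r = \text{False} \oplus \text{True} = \text{True}
(s \oplus r) \leftrightarrow s = \text{True} \leftrightarrow \text{False} = \text{False}
((s \oplus r) \leftrightarrow s) \to u = \text{False} \to \text{True} = \text{True}
s \oplus (((s \oplus r) \leftrightarrow s) \to u) = \text{False} \oplus \text{True} = \text{True}
u \oplus q = \text{True} \oplus \text{False} = \text{True}
t \leftrightarrow s = \text{True} \leftrightarrow \text{False} = \text{False}
s \lor (t \leftrightarrow s) = \text{False} \lor \text{False} = \text{False}
u \to (s \lor (t \leftrightarrow s)) = \text{True} \to \text{False} = \text{False}
(u \oplus q) \oplus (u \to (s \lor (t \leftrightarrow s))) = \text{True} \oplus \text{False} = \text{True}
u \land ((u \oplus q) \oplus (u \to (s \lor (t \leftrightarrow s)))) = \text{True} \land \text{True} = \text{True}
(s \oplus (((s \oplus r) \leftrightarrow s) \to u)) \to (u \land ((u \oplus q) \oplus (u \to (s \lor (t \leftrightarrow s))))) = \text{True} \to \text{True} = \text{True}
(p \leftrightarrow r) \to ((s \oplus (((s \oplus r) \leftrightarrow s) \to u)) \to (u \land ((u \oplus q) \oplus (u \to (s \lor (t \leftrightarrow s)))))) = \text{True} \to \text{True} = \text{True}
(u \oplus s) \to ((p \leftrightarrow r) \to ((s \oplus (((s \oplus r) \leftrightarrow s) \to u)) \to (u \land ((u \oplus q) \oplus (u \to (s \lor (t \leftrightarrow s))))))) = \text{True} \to \text{True} = \text{True}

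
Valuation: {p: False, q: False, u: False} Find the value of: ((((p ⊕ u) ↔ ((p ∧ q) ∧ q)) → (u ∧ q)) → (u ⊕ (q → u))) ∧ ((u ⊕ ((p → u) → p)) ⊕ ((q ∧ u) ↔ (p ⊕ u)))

p ⊕ u = False ⊕ False = False
p ∧ q = False ∧ False = False
(p ∧ q) ∧ q = False ∧ False = False
(p ⊕ u) ↔ ((p ∧ q) ∧ q) = False ↔ False = True
u ∧ q = False ∧ False = False
((p ⊕ u) ↔ ((p ∧ q) ∧ q)) → (u ∧ q) = True → False = False
q → u = False → False = True
u ⊕ (q → u) = False ⊕ True = True
(((p ⊕ u) ↔ ((p ∧ q) ∧ q)) → (u ∧ q)) → (u ⊕ (q → u)) = False → True = True
p → u = False → False = True
(p → u) → p = True → False = False
u ⊕ ((p → u) → p) = False ⊕ False = False
q ∧ u = False ∧ False = False
p ⊕ u = False ⊕ False = False
(q ∧ u) ↔ (p ⊕ u) = False ↔ False = True
(u ⊕ ((p → u) → p)) ⊕ ((q ∧ u) ↔ (p ⊕ u)) = False ⊕ True = True
((((p ⊕ u) ↔ ((p ∧ q) ∧ q)) → (u ∧ q)) → (u ⊕ (q → u))) ∧ ((u ⊕ ((p → u) → p)) ⊕ ((q ∧ u) ↔ (p ⊕ u))) = True ∧ True = True

True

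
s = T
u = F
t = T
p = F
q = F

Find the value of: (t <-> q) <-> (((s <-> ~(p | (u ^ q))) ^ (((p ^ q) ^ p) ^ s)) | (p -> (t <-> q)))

Substituting s=T, u=F, t=T, p=F, q=F:
t <-> q = T <-> F = F
u ^ q = F ^ F = F
p | (u ^ q) = F | F = F
~(p | (u ^ q)) = ~F = T
s <-> ~(p | (u ^ q)) = T <-> T = T
p ^ q = F ^ F = F
(p ^ q) ^ p = F ^ F = F
((p ^ q) ^ p) ^ s = F ^ T = T
(s <-> ~(p | (u ^ q))) ^ (((p ^ q) ^ p) ^ s) = T ^ T = F
t <-> q = T <-> F = F
p -> (t <-> q) = F -> F = T
((s <-> ~(p | (u ^ q))) ^ (((p ^ q) ^ p) ^ s)) | (p -> (t <-> q)) = F | T = T
(t <-> q) <-> (((s <-> ~(p | (u ^ q))) ^ (((p ^ q) ^ p) ^ s)) | (p -> (t <-> q))) = F <-> T = F

F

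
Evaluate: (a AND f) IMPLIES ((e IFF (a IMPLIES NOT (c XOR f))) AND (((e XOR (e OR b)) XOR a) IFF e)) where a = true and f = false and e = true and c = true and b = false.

Substituting a=true, f=false, e=true, c=true, b=false:
a AND f = true AND false = false
c XOR f = true XOR false = true
NOT (c XOR f) = NOT true = false
a IMPLIES NOT (c XOR f) = true IMPLIES false = false
e IFF (a IMPLIES NOT (c XOR f)) = true IFF false = false
e OR b = true OR false = true
e XOR (e OR b) = true XOR true = false
(e XOR (e OR b)) XOR a = false XOR true = true
((e XOR (e OR b)) XOR a) IFF e = true IFF true = true
(e IFF (a IMPLIES NOT (c XOR f))) AND (((e XOR (e OR b)) XOR a) IFF e) = false AND true = false
(a AND f) IMPLIES ((e IFF (a IMPLIES NOT (c XOR f))) AND (((e XOR (e OR b)) XOR a) IFF e)) = false IMPLIES false = true

true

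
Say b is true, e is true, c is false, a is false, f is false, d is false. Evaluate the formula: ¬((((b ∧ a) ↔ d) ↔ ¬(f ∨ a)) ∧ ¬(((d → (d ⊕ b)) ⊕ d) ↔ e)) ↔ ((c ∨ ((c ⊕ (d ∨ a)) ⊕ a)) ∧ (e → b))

b ∧ a = True ∧ False = False
(b ∧ a) ↔ d = False ↔ False = True
f ∨ a = False ∨ False = False
¬(f ∨ a) = ¬False = True
((b ∧ a) ↔ d) ↔ ¬(f ∨ a) = True ↔ True = True
d ⊕ b = False ⊕ True = True
d → (d ⊕ b) = False → True = True
(d → (d ⊕ b)) ⊕ d = True ⊕ False = True
((d → (d ⊕ b)) ⊕ d) ↔ e = True ↔ True = True
¬(((d → (d ⊕ b)) ⊕ d) ↔ e) = ¬True = False
(((b ∧ a) ↔ d) ↔ ¬(f ∨ a)) ∧ ¬(((d → (d ⊕ b)) ⊕ d) ↔ e) = True ∧ False = False
¬((((b ∧ a) ↔ d) ↔ ¬(f ∨ a)) ∧ ¬(((d → (d ⊕ b)) ⊕ d) ↔ e)) = ¬False = True
d ∨ a = False ∨ False = False
c ⊕ (d ∨ a) = False ⊕ False = False
(c ⊕ (d ∨ a)) ⊕ a = False ⊕ False = False
c ∨ ((c ⊕ (d ∨ a)) ⊕ a) = False ∨ False = False
e → b = True → True = True
(c ∨ ((c ⊕ (d ∨ a)) ⊕ a)) ∧ (e → b) = False ∧ True = False
¬((((b ∧ a) ↔ d) ↔ ¬(f ∨ a)) ∧ ¬(((d → (d ⊕ b)) ⊕ d) ↔ e)) ↔ ((c ∨ ((c ⊕ (d ∨ a)) ⊕ a)) ∧ (e → b)) = True ↔ False = False

False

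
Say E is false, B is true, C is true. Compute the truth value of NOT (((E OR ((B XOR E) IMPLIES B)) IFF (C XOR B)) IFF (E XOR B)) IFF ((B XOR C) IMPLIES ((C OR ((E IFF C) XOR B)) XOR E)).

B XOR E = T XOR F = T
(B XOR E) IMPLIES B = T IMPLIES T = T
E OR ((B XOR E) IMPLIES B) = F OR T = T
C XOR B = T XOR T = F
(E OR ((B XOR E) IMPLIES B)) IFF (C XOR B) = T IFF F = F
E XOR B = F XOR T = T
((E OR ((B XOR E) IMPLIES B)) IFF (C XOR B)) IFF (E XOR B) = F IFF T = F
NOT (((E OR ((B XOR E) IMPLIES B)) IFF (C XOR B)) IFF (E XOR B)) = NOT F = T
B XOR C = T XOR T = F
E IFF C = F IFF T = F
(E IFF C) XOR B = F XOR T = T
C OR ((E IFF C) XOR B) = T OR T = T
(C OR ((E IFF C) XOR B)) XOR E = T XOR F = T
(B XOR C) IMPLIES ((C OR ((E IFF C) XOR B)) XOR E) = F IMPLIES T = T
NOT (((E OR ((B XOR E) IMPLIES B)) IFF (C XOR B)) IFF (E XOR B)) IFF ((B XOR C) IMPLIES ((C OR ((E IFF C) XOR B)) XOR E)) = T IFF T = T

T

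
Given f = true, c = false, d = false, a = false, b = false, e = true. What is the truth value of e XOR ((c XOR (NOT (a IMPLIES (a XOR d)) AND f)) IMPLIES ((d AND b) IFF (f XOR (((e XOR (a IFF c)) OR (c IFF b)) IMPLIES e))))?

false

a XOR d = false XOR false = false
a IMPLIES (a XOR d) = false IMPLIES false = true
NOT (a IMPLIES (a XOR d)) = NOT true = false
NOT (a IMPLIES (a XOR d)) AND f = false AND true = false
c XOR (NOT (a IMPLIES (a XOR d)) AND f) = false XOR false = false
d AND b = false AND false = false
a IFF c = false IFF false = true
e XOR (a IFF c) = true XOR true = false
c IFF b = false IFF false = true
(e XOR (a IFF c)) OR (c IFF b) = false OR true = true
((e XOR (a IFF c)) OR (c IFF b)) IMPLIES e = true IMPLIES true = true
f XOR (((e XOR (a IFF c)) OR (c IFF b)) IMPLIES e) = true XOR true = false
(d AND b) IFF (f XOR (((e XOR (a IFF c)) OR (c IFF b)) IMPLIES e)) = false IFF false = true
(c XOR (NOT (a IMPLIES (a XOR d)) AND f)) IMPLIES ((d AND b) IFF (f XOR (((e XOR (a IFF c)) OR (c IFF b)) IMPLIES e))) = false IMPLIES true = true
e XOR ((c XOR (NOT (a IMPLIES (a XOR d)) AND f)) IMPLIES ((d AND b) IFF (f XOR (((e XOR (a IFF c)) OR (c IFF b)) IMPLIES e)))) = true XOR true = false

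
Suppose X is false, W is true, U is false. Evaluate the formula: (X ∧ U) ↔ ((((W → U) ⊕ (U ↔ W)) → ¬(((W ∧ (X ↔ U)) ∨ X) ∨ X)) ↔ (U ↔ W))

Substituting X=F, W=T, U=F:
X ∧ U = F ∧ F = F
W → U = T → F = F
U ↔ W = F ↔ T = F
(W → U) ⊕ (U ↔ W) = F ⊕ F = F
X ↔ U = F ↔ F = T
W ∧ (X ↔ U) = T ∧ T = T
(W ∧ (X ↔ U)) ∨ X = T ∨ F = T
((W ∧ (X ↔ U)) ∨ X) ∨ X = T ∨ F = T
¬(((W ∧ (X ↔ U)) ∨ X) ∨ X) = ¬T = F
((W → U) ⊕ (U ↔ W)) → ¬(((W ∧ (X ↔ U)) ∨ X) ∨ X) = F → F = T
U ↔ W = F ↔ T = F
(((W → U) ⊕ (U ↔ W)) → ¬(((W ∧ (X ↔ U)) ∨ X) ∨ X)) ↔ (U ↔ W) = T ↔ F = F
(X ∧ U) ↔ ((((W → U) ⊕ (U ↔ W)) → ¬(((W ∧ (X ↔ U)) ∨ X) ∨ X)) ↔ (U ↔ W)) = F ↔ F = T

T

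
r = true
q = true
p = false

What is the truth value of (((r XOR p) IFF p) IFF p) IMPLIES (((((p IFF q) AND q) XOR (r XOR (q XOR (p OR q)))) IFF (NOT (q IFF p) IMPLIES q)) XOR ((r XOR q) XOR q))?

false

Substituting r=true, q=true, p=false:
r XOR p = true XOR false = true
(r XOR p) IFF p = true IFF false = false
((r XOR p) IFF p) IFF p = false IFF false = true
p IFF q = false IFF true = false
(p IFF q) AND q = false AND true = false
p OR q = false OR true = true
q XOR (p OR q) = true XOR true = false
r XOR (q XOR (p OR q)) = true XOR false = true
((p IFF q) AND q) XOR (r XOR (q XOR (p OR q))) = false XOR true = true
q IFF p = true IFF false = false
NOT (q IFF p) = NOT false = true
NOT (q IFF p) IMPLIES q = true IMPLIES true = true
(((p IFF q) AND q) XOR (r XOR (q XOR (p OR q)))) IFF (NOT (q IFF p) IMPLIES q) = true IFF true = true
r XOR q = true XOR true = false
(r XOR q) XOR q = false XOR true = true
((((p IFF q) AND q) XOR (r XOR (q XOR (p OR q)))) IFF (NOT (q IFF p) IMPLIES q)) XOR ((r XOR q) XOR q) = true XOR true = false
(((r XOR p) IFF p) IFF p) IMPLIES (((((p IFF q) AND q) XOR (r XOR (q XOR (p OR q)))) IFF (NOT (q IFF p) IMPLIES q)) XOR ((r XOR q) XOR q)) = true IMPLIES false = false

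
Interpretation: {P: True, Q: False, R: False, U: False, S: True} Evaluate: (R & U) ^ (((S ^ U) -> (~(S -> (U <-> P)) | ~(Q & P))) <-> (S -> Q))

R & U = False & False = False
S ^ U = True ^ False = True
U <-> P = False <-> True = False
S -> (U <-> P) = True -> False = False
~(S -> (U <-> P)) = ~False = True
Q & P = False & True = False
~(Q & P) = ~False = True
~(S -> (U <-> P)) | ~(Q & P) = True | True = True
(S ^ U) -> (~(S -> (U <-> P)) | ~(Q & P)) = True -> True = True
S -> Q = True -> False = False
((S ^ U) -> (~(S -> (U <-> P)) | ~(Q & P))) <-> (S -> Q) = True <-> False = False
(R & U) ^ (((S ^ U) -> (~(S -> (U <-> P)) | ~(Q & P))) <-> (S -> Q)) = False ^ False = False

False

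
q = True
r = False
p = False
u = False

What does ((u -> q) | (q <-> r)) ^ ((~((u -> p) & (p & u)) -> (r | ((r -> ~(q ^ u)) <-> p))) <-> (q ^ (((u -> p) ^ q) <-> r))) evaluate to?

u -> q = False -> True = True
q <-> r = True <-> False = False
(u -> q) | (q <-> r) = True | False = True
u -> p = False -> False = True
p & u = False & False = False
(u -> p) & (p & u) = True & False = False
~((u -> p) & (p & u)) = ~False = True
q ^ u = True ^ False = True
~(q ^ u) = ~True = False
r -> ~(q ^ u) = False -> False = True
(r -> ~(q ^ u)) <-> p = True <-> False = False
r | ((r -> ~(q ^ u)) <-> p) = False | False = False
~((u -> p) & (p & u)) -> (r | ((r -> ~(q ^ u)) <-> p)) = True -> False = False
u -> p = False -> False = True
(u -> p) ^ q = True ^ True = False
((u -> p) ^ q) <-> r = False <-> False = True
q ^ (((u -> p) ^ q) <-> r) = True ^ True = False
(~((u -> p) & (p & u)) -> (r | ((r -> ~(q ^ u)) <-> p))) <-> (q ^ (((u -> p) ^ q) <-> r)) = False <-> False = True
((u -> q) | (q <-> r)) ^ ((~((u -> p) & (p & u)) -> (r | ((r -> ~(q ^ u)) <-> p))) <-> (q ^ (((u -> p) ^ q) <-> r))) = True ^ True = False

False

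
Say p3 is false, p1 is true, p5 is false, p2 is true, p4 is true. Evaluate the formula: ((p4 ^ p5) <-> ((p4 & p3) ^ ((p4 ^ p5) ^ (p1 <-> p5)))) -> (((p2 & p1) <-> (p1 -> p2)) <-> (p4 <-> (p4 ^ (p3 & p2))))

True

p4 ^ p5 = True ^ False = True
p4 & p3 = True & False = False
p4 ^ p5 = True ^ False = True
p1 <-> p5 = True <-> False = False
(p4 ^ p5) ^ (p1 <-> p5) = True ^ False = True
(p4 & p3) ^ ((p4 ^ p5) ^ (p1 <-> p5)) = False ^ True = True
(p4 ^ p5) <-> ((p4 & p3) ^ ((p4 ^ p5) ^ (p1 <-> p5))) = True <-> True = True
p2 & p1 = True & True = True
p1 -> p2 = True -> True = True
(p2 & p1) <-> (p1 -> p2) = True <-> True = True
p3 & p2 = False & True = False
p4 ^ (p3 & p2) = True ^ False = True
p4 <-> (p4 ^ (p3 & p2)) = True <-> True = True
((p2 & p1) <-> (p1 -> p2)) <-> (p4 <-> (p4 ^ (p3 & p2))) = True <-> True = True
((p4 ^ p5) <-> ((p4 & p3) ^ ((p4 ^ p5) ^ (p1 <-> p5)))) -> (((p2 & p1) <-> (p1 -> p2)) <-> (p4 <-> (p4 ^ (p3 & p2)))) = True -> True = True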